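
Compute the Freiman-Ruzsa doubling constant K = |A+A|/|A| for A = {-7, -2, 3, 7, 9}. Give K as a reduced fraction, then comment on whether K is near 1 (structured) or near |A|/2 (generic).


|A| = 5.
Compute A + A by enumerating all 25 pairs.
A + A = {-14, -9, -4, 0, 1, 2, 5, 6, 7, 10, 12, 14, 16, 18}, so |A + A| = 14.
K = |A + A| / |A| = 14/5 (already in lowest terms) ≈ 2.8000.
Reference: AP of size 5 gives K = 9/5 ≈ 1.8000; a fully generic set of size 5 gives K ≈ 3.0000.

|A| = 5, |A + A| = 14, K = 14/5.


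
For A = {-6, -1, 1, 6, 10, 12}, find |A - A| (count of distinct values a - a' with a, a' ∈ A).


A - A = {a - a' : a, a' ∈ A}; |A| = 6.
Bounds: 2|A|-1 ≤ |A - A| ≤ |A|² - |A| + 1, i.e. 11 ≤ |A - A| ≤ 31.
Note: 0 ∈ A - A always (from a - a). The set is symmetric: if d ∈ A - A then -d ∈ A - A.
Enumerate nonzero differences d = a - a' with a > a' (then include -d):
Positive differences: {2, 4, 5, 6, 7, 9, 11, 12, 13, 16, 18}
Full difference set: {0} ∪ (positive diffs) ∪ (negative diffs).
|A - A| = 1 + 2·11 = 23 (matches direct enumeration: 23).

|A - A| = 23


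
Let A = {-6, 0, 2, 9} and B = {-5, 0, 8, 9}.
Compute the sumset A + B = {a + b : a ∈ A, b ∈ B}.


A + B = {a + b : a ∈ A, b ∈ B}.
Enumerate all |A|·|B| = 4·4 = 16 pairs (a, b) and collect distinct sums.
a = -6: -6+-5=-11, -6+0=-6, -6+8=2, -6+9=3
a = 0: 0+-5=-5, 0+0=0, 0+8=8, 0+9=9
a = 2: 2+-5=-3, 2+0=2, 2+8=10, 2+9=11
a = 9: 9+-5=4, 9+0=9, 9+8=17, 9+9=18
Collecting distinct sums: A + B = {-11, -6, -5, -3, 0, 2, 3, 4, 8, 9, 10, 11, 17, 18}
|A + B| = 14

A + B = {-11, -6, -5, -3, 0, 2, 3, 4, 8, 9, 10, 11, 17, 18}


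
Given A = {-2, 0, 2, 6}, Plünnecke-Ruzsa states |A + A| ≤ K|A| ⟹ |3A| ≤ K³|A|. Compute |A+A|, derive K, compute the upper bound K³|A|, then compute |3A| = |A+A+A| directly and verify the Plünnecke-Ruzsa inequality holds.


|A| = 4.
Step 1: Compute A + A by enumerating all 16 pairs.
A + A = {-4, -2, 0, 2, 4, 6, 8, 12}, so |A + A| = 8.
Step 2: Doubling constant K = |A + A|/|A| = 8/4 = 8/4 ≈ 2.0000.
Step 3: Plünnecke-Ruzsa gives |3A| ≤ K³·|A| = (2.0000)³ · 4 ≈ 32.0000.
Step 4: Compute 3A = A + A + A directly by enumerating all triples (a,b,c) ∈ A³; |3A| = 12.
Step 5: Check 12 ≤ 32.0000? Yes ✓.

K = 8/4, Plünnecke-Ruzsa bound K³|A| ≈ 32.0000, |3A| = 12, inequality holds.


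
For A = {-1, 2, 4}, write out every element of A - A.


A - A = {a - a' : a, a' ∈ A}.
Compute a - a' for each ordered pair (a, a'):
a = -1: -1--1=0, -1-2=-3, -1-4=-5
a = 2: 2--1=3, 2-2=0, 2-4=-2
a = 4: 4--1=5, 4-2=2, 4-4=0
Collecting distinct values (and noting 0 appears from a-a):
A - A = {-5, -3, -2, 0, 2, 3, 5}
|A - A| = 7

A - A = {-5, -3, -2, 0, 2, 3, 5}


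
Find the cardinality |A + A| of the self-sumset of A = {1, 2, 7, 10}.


A + A = {a + a' : a, a' ∈ A}; |A| = 4.
General bounds: 2|A| - 1 ≤ |A + A| ≤ |A|(|A|+1)/2, i.e. 7 ≤ |A + A| ≤ 10.
Lower bound 2|A|-1 is attained iff A is an arithmetic progression.
Enumerate sums a + a' for a ≤ a' (symmetric, so this suffices):
a = 1: 1+1=2, 1+2=3, 1+7=8, 1+10=11
a = 2: 2+2=4, 2+7=9, 2+10=12
a = 7: 7+7=14, 7+10=17
a = 10: 10+10=20
Distinct sums: {2, 3, 4, 8, 9, 11, 12, 14, 17, 20}
|A + A| = 10

|A + A| = 10


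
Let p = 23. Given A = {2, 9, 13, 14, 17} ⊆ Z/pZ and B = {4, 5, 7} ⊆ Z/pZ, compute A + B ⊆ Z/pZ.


Work in Z/23Z: reduce every sum a + b modulo 23.
Enumerate all 15 pairs:
a = 2: 2+4=6, 2+5=7, 2+7=9
a = 9: 9+4=13, 9+5=14, 9+7=16
a = 13: 13+4=17, 13+5=18, 13+7=20
a = 14: 14+4=18, 14+5=19, 14+7=21
a = 17: 17+4=21, 17+5=22, 17+7=1
Distinct residues collected: {1, 6, 7, 9, 13, 14, 16, 17, 18, 19, 20, 21, 22}
|A + B| = 13 (out of 23 total residues).

A + B = {1, 6, 7, 9, 13, 14, 16, 17, 18, 19, 20, 21, 22}


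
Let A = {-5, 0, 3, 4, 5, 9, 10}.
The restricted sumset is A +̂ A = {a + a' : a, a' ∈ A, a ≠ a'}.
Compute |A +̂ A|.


Restricted sumset: A +̂ A = {a + a' : a ∈ A, a' ∈ A, a ≠ a'}.
Equivalently, take A + A and drop any sum 2a that is achievable ONLY as a + a for a ∈ A (i.e. sums representable only with equal summands).
Enumerate pairs (a, a') with a < a' (symmetric, so each unordered pair gives one sum; this covers all a ≠ a'):
  -5 + 0 = -5
  -5 + 3 = -2
  -5 + 4 = -1
  -5 + 5 = 0
  -5 + 9 = 4
  -5 + 10 = 5
  0 + 3 = 3
  0 + 4 = 4
  0 + 5 = 5
  0 + 9 = 9
  0 + 10 = 10
  3 + 4 = 7
  3 + 5 = 8
  3 + 9 = 12
  3 + 10 = 13
  4 + 5 = 9
  4 + 9 = 13
  4 + 10 = 14
  5 + 9 = 14
  5 + 10 = 15
  9 + 10 = 19
Collected distinct sums: {-5, -2, -1, 0, 3, 4, 5, 7, 8, 9, 10, 12, 13, 14, 15, 19}
|A +̂ A| = 16
(Reference bound: |A +̂ A| ≥ 2|A| - 3 for |A| ≥ 2, with |A| = 7 giving ≥ 11.)

|A +̂ A| = 16


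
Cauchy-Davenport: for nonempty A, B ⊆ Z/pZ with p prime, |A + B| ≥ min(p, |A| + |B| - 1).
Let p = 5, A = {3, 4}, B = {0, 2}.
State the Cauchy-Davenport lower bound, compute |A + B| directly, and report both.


Cauchy-Davenport: |A + B| ≥ min(p, |A| + |B| - 1) for A, B nonempty in Z/pZ.
|A| = 2, |B| = 2, p = 5.
CD lower bound = min(5, 2 + 2 - 1) = min(5, 3) = 3.
Compute A + B mod 5 directly:
a = 3: 3+0=3, 3+2=0
a = 4: 4+0=4, 4+2=1
A + B = {0, 1, 3, 4}, so |A + B| = 4.
Verify: 4 ≥ 3? Yes ✓.

CD lower bound = 3, actual |A + B| = 4.


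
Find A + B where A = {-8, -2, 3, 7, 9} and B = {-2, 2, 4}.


A + B = {a + b : a ∈ A, b ∈ B}.
Enumerate all |A|·|B| = 5·3 = 15 pairs (a, b) and collect distinct sums.
a = -8: -8+-2=-10, -8+2=-6, -8+4=-4
a = -2: -2+-2=-4, -2+2=0, -2+4=2
a = 3: 3+-2=1, 3+2=5, 3+4=7
a = 7: 7+-2=5, 7+2=9, 7+4=11
a = 9: 9+-2=7, 9+2=11, 9+4=13
Collecting distinct sums: A + B = {-10, -6, -4, 0, 1, 2, 5, 7, 9, 11, 13}
|A + B| = 11

A + B = {-10, -6, -4, 0, 1, 2, 5, 7, 9, 11, 13}


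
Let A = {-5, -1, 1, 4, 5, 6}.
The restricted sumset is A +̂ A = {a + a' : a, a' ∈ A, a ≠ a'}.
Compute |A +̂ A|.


Restricted sumset: A +̂ A = {a + a' : a ∈ A, a' ∈ A, a ≠ a'}.
Equivalently, take A + A and drop any sum 2a that is achievable ONLY as a + a for a ∈ A (i.e. sums representable only with equal summands).
Enumerate pairs (a, a') with a < a' (symmetric, so each unordered pair gives one sum; this covers all a ≠ a'):
  -5 + -1 = -6
  -5 + 1 = -4
  -5 + 4 = -1
  -5 + 5 = 0
  -5 + 6 = 1
  -1 + 1 = 0
  -1 + 4 = 3
  -1 + 5 = 4
  -1 + 6 = 5
  1 + 4 = 5
  1 + 5 = 6
  1 + 6 = 7
  4 + 5 = 9
  4 + 6 = 10
  5 + 6 = 11
Collected distinct sums: {-6, -4, -1, 0, 1, 3, 4, 5, 6, 7, 9, 10, 11}
|A +̂ A| = 13
(Reference bound: |A +̂ A| ≥ 2|A| - 3 for |A| ≥ 2, with |A| = 6 giving ≥ 9.)

|A +̂ A| = 13


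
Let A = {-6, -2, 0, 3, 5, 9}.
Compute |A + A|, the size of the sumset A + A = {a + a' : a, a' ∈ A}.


A + A = {a + a' : a, a' ∈ A}; |A| = 6.
General bounds: 2|A| - 1 ≤ |A + A| ≤ |A|(|A|+1)/2, i.e. 11 ≤ |A + A| ≤ 21.
Lower bound 2|A|-1 is attained iff A is an arithmetic progression.
Enumerate sums a + a' for a ≤ a' (symmetric, so this suffices):
a = -6: -6+-6=-12, -6+-2=-8, -6+0=-6, -6+3=-3, -6+5=-1, -6+9=3
a = -2: -2+-2=-4, -2+0=-2, -2+3=1, -2+5=3, -2+9=7
a = 0: 0+0=0, 0+3=3, 0+5=5, 0+9=9
a = 3: 3+3=6, 3+5=8, 3+9=12
a = 5: 5+5=10, 5+9=14
a = 9: 9+9=18
Distinct sums: {-12, -8, -6, -4, -3, -2, -1, 0, 1, 3, 5, 6, 7, 8, 9, 10, 12, 14, 18}
|A + A| = 19

|A + A| = 19


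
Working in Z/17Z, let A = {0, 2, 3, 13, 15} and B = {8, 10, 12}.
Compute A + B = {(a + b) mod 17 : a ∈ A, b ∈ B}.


Work in Z/17Z: reduce every sum a + b modulo 17.
Enumerate all 15 pairs:
a = 0: 0+8=8, 0+10=10, 0+12=12
a = 2: 2+8=10, 2+10=12, 2+12=14
a = 3: 3+8=11, 3+10=13, 3+12=15
a = 13: 13+8=4, 13+10=6, 13+12=8
a = 15: 15+8=6, 15+10=8, 15+12=10
Distinct residues collected: {4, 6, 8, 10, 11, 12, 13, 14, 15}
|A + B| = 9 (out of 17 total residues).

A + B = {4, 6, 8, 10, 11, 12, 13, 14, 15}


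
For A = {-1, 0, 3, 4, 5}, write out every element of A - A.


A - A = {a - a' : a, a' ∈ A}.
Compute a - a' for each ordered pair (a, a'):
a = -1: -1--1=0, -1-0=-1, -1-3=-4, -1-4=-5, -1-5=-6
a = 0: 0--1=1, 0-0=0, 0-3=-3, 0-4=-4, 0-5=-5
a = 3: 3--1=4, 3-0=3, 3-3=0, 3-4=-1, 3-5=-2
a = 4: 4--1=5, 4-0=4, 4-3=1, 4-4=0, 4-5=-1
a = 5: 5--1=6, 5-0=5, 5-3=2, 5-4=1, 5-5=0
Collecting distinct values (and noting 0 appears from a-a):
A - A = {-6, -5, -4, -3, -2, -1, 0, 1, 2, 3, 4, 5, 6}
|A - A| = 13

A - A = {-6, -5, -4, -3, -2, -1, 0, 1, 2, 3, 4, 5, 6}


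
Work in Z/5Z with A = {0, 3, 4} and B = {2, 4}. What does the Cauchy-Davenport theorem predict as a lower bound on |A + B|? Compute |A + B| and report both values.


Cauchy-Davenport: |A + B| ≥ min(p, |A| + |B| - 1) for A, B nonempty in Z/pZ.
|A| = 3, |B| = 2, p = 5.
CD lower bound = min(5, 3 + 2 - 1) = min(5, 4) = 4.
Compute A + B mod 5 directly:
a = 0: 0+2=2, 0+4=4
a = 3: 3+2=0, 3+4=2
a = 4: 4+2=1, 4+4=3
A + B = {0, 1, 2, 3, 4}, so |A + B| = 5.
Verify: 5 ≥ 4? Yes ✓.

CD lower bound = 4, actual |A + B| = 5.


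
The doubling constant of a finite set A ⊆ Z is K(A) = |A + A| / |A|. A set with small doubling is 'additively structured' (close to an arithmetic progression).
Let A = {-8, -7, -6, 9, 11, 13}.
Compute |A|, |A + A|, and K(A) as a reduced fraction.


|A| = 6.
Compute A + A by enumerating all 36 pairs.
A + A = {-16, -15, -14, -13, -12, 1, 2, 3, 4, 5, 6, 7, 18, 20, 22, 24, 26}, so |A + A| = 17.
K = |A + A| / |A| = 17/6 (already in lowest terms) ≈ 2.8333.
Reference: AP of size 6 gives K = 11/6 ≈ 1.8333; a fully generic set of size 6 gives K ≈ 3.5000.

|A| = 6, |A + A| = 17, K = 17/6.


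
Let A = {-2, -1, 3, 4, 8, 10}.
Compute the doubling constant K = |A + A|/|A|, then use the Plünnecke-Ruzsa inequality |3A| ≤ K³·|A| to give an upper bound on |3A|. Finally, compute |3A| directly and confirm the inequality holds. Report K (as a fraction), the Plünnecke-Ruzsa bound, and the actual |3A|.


|A| = 6.
Step 1: Compute A + A by enumerating all 36 pairs.
A + A = {-4, -3, -2, 1, 2, 3, 6, 7, 8, 9, 11, 12, 13, 14, 16, 18, 20}, so |A + A| = 17.
Step 2: Doubling constant K = |A + A|/|A| = 17/6 = 17/6 ≈ 2.8333.
Step 3: Plünnecke-Ruzsa gives |3A| ≤ K³·|A| = (2.8333)³ · 6 ≈ 136.4722.
Step 4: Compute 3A = A + A + A directly by enumerating all triples (a,b,c) ∈ A³; |3A| = 32.
Step 5: Check 32 ≤ 136.4722? Yes ✓.

K = 17/6, Plünnecke-Ruzsa bound K³|A| ≈ 136.4722, |3A| = 32, inequality holds.


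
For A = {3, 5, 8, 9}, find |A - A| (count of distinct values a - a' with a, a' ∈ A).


A - A = {a - a' : a, a' ∈ A}; |A| = 4.
Bounds: 2|A|-1 ≤ |A - A| ≤ |A|² - |A| + 1, i.e. 7 ≤ |A - A| ≤ 13.
Note: 0 ∈ A - A always (from a - a). The set is symmetric: if d ∈ A - A then -d ∈ A - A.
Enumerate nonzero differences d = a - a' with a > a' (then include -d):
Positive differences: {1, 2, 3, 4, 5, 6}
Full difference set: {0} ∪ (positive diffs) ∪ (negative diffs).
|A - A| = 1 + 2·6 = 13 (matches direct enumeration: 13).

|A - A| = 13


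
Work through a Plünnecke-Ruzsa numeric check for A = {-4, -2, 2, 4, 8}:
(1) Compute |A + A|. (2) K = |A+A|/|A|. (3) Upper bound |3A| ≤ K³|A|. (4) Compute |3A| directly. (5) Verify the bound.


|A| = 5.
Step 1: Compute A + A by enumerating all 25 pairs.
A + A = {-8, -6, -4, -2, 0, 2, 4, 6, 8, 10, 12, 16}, so |A + A| = 12.
Step 2: Doubling constant K = |A + A|/|A| = 12/5 = 12/5 ≈ 2.4000.
Step 3: Plünnecke-Ruzsa gives |3A| ≤ K³·|A| = (2.4000)³ · 5 ≈ 69.1200.
Step 4: Compute 3A = A + A + A directly by enumerating all triples (a,b,c) ∈ A³; |3A| = 18.
Step 5: Check 18 ≤ 69.1200? Yes ✓.

K = 12/5, Plünnecke-Ruzsa bound K³|A| ≈ 69.1200, |3A| = 18, inequality holds.


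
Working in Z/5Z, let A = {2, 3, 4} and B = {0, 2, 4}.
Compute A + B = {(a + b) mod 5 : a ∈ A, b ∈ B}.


Work in Z/5Z: reduce every sum a + b modulo 5.
Enumerate all 9 pairs:
a = 2: 2+0=2, 2+2=4, 2+4=1
a = 3: 3+0=3, 3+2=0, 3+4=2
a = 4: 4+0=4, 4+2=1, 4+4=3
Distinct residues collected: {0, 1, 2, 3, 4}
|A + B| = 5 (out of 5 total residues).

A + B = {0, 1, 2, 3, 4}


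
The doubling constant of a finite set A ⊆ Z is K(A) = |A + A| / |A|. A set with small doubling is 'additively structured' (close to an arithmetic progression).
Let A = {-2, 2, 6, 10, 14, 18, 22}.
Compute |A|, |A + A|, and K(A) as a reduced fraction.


|A| = 7.
Compute A + A by enumerating all 49 pairs.
A + A = {-4, 0, 4, 8, 12, 16, 20, 24, 28, 32, 36, 40, 44}, so |A + A| = 13.
K = |A + A| / |A| = 13/7 (already in lowest terms) ≈ 1.8571.
Reference: AP of size 7 gives K = 13/7 ≈ 1.8571; a fully generic set of size 7 gives K ≈ 4.0000.

|A| = 7, |A + A| = 13, K = 13/7.


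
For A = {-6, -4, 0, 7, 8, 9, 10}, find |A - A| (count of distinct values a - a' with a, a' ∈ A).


A - A = {a - a' : a, a' ∈ A}; |A| = 7.
Bounds: 2|A|-1 ≤ |A - A| ≤ |A|² - |A| + 1, i.e. 13 ≤ |A - A| ≤ 43.
Note: 0 ∈ A - A always (from a - a). The set is symmetric: if d ∈ A - A then -d ∈ A - A.
Enumerate nonzero differences d = a - a' with a > a' (then include -d):
Positive differences: {1, 2, 3, 4, 6, 7, 8, 9, 10, 11, 12, 13, 14, 15, 16}
Full difference set: {0} ∪ (positive diffs) ∪ (negative diffs).
|A - A| = 1 + 2·15 = 31 (matches direct enumeration: 31).

|A - A| = 31


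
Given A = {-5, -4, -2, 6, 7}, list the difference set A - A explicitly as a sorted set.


A - A = {a - a' : a, a' ∈ A}.
Compute a - a' for each ordered pair (a, a'):
a = -5: -5--5=0, -5--4=-1, -5--2=-3, -5-6=-11, -5-7=-12
a = -4: -4--5=1, -4--4=0, -4--2=-2, -4-6=-10, -4-7=-11
a = -2: -2--5=3, -2--4=2, -2--2=0, -2-6=-8, -2-7=-9
a = 6: 6--5=11, 6--4=10, 6--2=8, 6-6=0, 6-7=-1
a = 7: 7--5=12, 7--4=11, 7--2=9, 7-6=1, 7-7=0
Collecting distinct values (and noting 0 appears from a-a):
A - A = {-12, -11, -10, -9, -8, -3, -2, -1, 0, 1, 2, 3, 8, 9, 10, 11, 12}
|A - A| = 17

A - A = {-12, -11, -10, -9, -8, -3, -2, -1, 0, 1, 2, 3, 8, 9, 10, 11, 12}


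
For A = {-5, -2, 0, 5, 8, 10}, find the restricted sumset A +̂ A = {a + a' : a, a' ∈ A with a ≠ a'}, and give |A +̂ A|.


Restricted sumset: A +̂ A = {a + a' : a ∈ A, a' ∈ A, a ≠ a'}.
Equivalently, take A + A and drop any sum 2a that is achievable ONLY as a + a for a ∈ A (i.e. sums representable only with equal summands).
Enumerate pairs (a, a') with a < a' (symmetric, so each unordered pair gives one sum; this covers all a ≠ a'):
  -5 + -2 = -7
  -5 + 0 = -5
  -5 + 5 = 0
  -5 + 8 = 3
  -5 + 10 = 5
  -2 + 0 = -2
  -2 + 5 = 3
  -2 + 8 = 6
  -2 + 10 = 8
  0 + 5 = 5
  0 + 8 = 8
  0 + 10 = 10
  5 + 8 = 13
  5 + 10 = 15
  8 + 10 = 18
Collected distinct sums: {-7, -5, -2, 0, 3, 5, 6, 8, 10, 13, 15, 18}
|A +̂ A| = 12
(Reference bound: |A +̂ A| ≥ 2|A| - 3 for |A| ≥ 2, with |A| = 6 giving ≥ 9.)

|A +̂ A| = 12


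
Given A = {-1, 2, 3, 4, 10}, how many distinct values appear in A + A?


A + A = {a + a' : a, a' ∈ A}; |A| = 5.
General bounds: 2|A| - 1 ≤ |A + A| ≤ |A|(|A|+1)/2, i.e. 9 ≤ |A + A| ≤ 15.
Lower bound 2|A|-1 is attained iff A is an arithmetic progression.
Enumerate sums a + a' for a ≤ a' (symmetric, so this suffices):
a = -1: -1+-1=-2, -1+2=1, -1+3=2, -1+4=3, -1+10=9
a = 2: 2+2=4, 2+3=5, 2+4=6, 2+10=12
a = 3: 3+3=6, 3+4=7, 3+10=13
a = 4: 4+4=8, 4+10=14
a = 10: 10+10=20
Distinct sums: {-2, 1, 2, 3, 4, 5, 6, 7, 8, 9, 12, 13, 14, 20}
|A + A| = 14

|A + A| = 14


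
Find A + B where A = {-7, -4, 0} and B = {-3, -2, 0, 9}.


A + B = {a + b : a ∈ A, b ∈ B}.
Enumerate all |A|·|B| = 3·4 = 12 pairs (a, b) and collect distinct sums.
a = -7: -7+-3=-10, -7+-2=-9, -7+0=-7, -7+9=2
a = -4: -4+-3=-7, -4+-2=-6, -4+0=-4, -4+9=5
a = 0: 0+-3=-3, 0+-2=-2, 0+0=0, 0+9=9
Collecting distinct sums: A + B = {-10, -9, -7, -6, -4, -3, -2, 0, 2, 5, 9}
|A + B| = 11

A + B = {-10, -9, -7, -6, -4, -3, -2, 0, 2, 5, 9}


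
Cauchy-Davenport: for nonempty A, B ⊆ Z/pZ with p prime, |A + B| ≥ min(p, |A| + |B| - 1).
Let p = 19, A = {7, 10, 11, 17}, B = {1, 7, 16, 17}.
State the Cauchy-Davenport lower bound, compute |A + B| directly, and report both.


Cauchy-Davenport: |A + B| ≥ min(p, |A| + |B| - 1) for A, B nonempty in Z/pZ.
|A| = 4, |B| = 4, p = 19.
CD lower bound = min(19, 4 + 4 - 1) = min(19, 7) = 7.
Compute A + B mod 19 directly:
a = 7: 7+1=8, 7+7=14, 7+16=4, 7+17=5
a = 10: 10+1=11, 10+7=17, 10+16=7, 10+17=8
a = 11: 11+1=12, 11+7=18, 11+16=8, 11+17=9
a = 17: 17+1=18, 17+7=5, 17+16=14, 17+17=15
A + B = {4, 5, 7, 8, 9, 11, 12, 14, 15, 17, 18}, so |A + B| = 11.
Verify: 11 ≥ 7? Yes ✓.

CD lower bound = 7, actual |A + B| = 11.


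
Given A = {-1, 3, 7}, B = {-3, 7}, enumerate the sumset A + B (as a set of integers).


A + B = {a + b : a ∈ A, b ∈ B}.
Enumerate all |A|·|B| = 3·2 = 6 pairs (a, b) and collect distinct sums.
a = -1: -1+-3=-4, -1+7=6
a = 3: 3+-3=0, 3+7=10
a = 7: 7+-3=4, 7+7=14
Collecting distinct sums: A + B = {-4, 0, 4, 6, 10, 14}
|A + B| = 6

A + B = {-4, 0, 4, 6, 10, 14}


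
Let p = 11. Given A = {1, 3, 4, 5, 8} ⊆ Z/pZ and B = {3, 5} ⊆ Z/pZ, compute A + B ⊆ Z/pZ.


Work in Z/11Z: reduce every sum a + b modulo 11.
Enumerate all 10 pairs:
a = 1: 1+3=4, 1+5=6
a = 3: 3+3=6, 3+5=8
a = 4: 4+3=7, 4+5=9
a = 5: 5+3=8, 5+5=10
a = 8: 8+3=0, 8+5=2
Distinct residues collected: {0, 2, 4, 6, 7, 8, 9, 10}
|A + B| = 8 (out of 11 total residues).

A + B = {0, 2, 4, 6, 7, 8, 9, 10}


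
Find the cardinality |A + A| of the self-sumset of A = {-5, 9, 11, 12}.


A + A = {a + a' : a, a' ∈ A}; |A| = 4.
General bounds: 2|A| - 1 ≤ |A + A| ≤ |A|(|A|+1)/2, i.e. 7 ≤ |A + A| ≤ 10.
Lower bound 2|A|-1 is attained iff A is an arithmetic progression.
Enumerate sums a + a' for a ≤ a' (symmetric, so this suffices):
a = -5: -5+-5=-10, -5+9=4, -5+11=6, -5+12=7
a = 9: 9+9=18, 9+11=20, 9+12=21
a = 11: 11+11=22, 11+12=23
a = 12: 12+12=24
Distinct sums: {-10, 4, 6, 7, 18, 20, 21, 22, 23, 24}
|A + A| = 10

|A + A| = 10


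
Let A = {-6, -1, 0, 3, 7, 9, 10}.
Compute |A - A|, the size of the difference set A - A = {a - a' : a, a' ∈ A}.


A - A = {a - a' : a, a' ∈ A}; |A| = 7.
Bounds: 2|A|-1 ≤ |A - A| ≤ |A|² - |A| + 1, i.e. 13 ≤ |A - A| ≤ 43.
Note: 0 ∈ A - A always (from a - a). The set is symmetric: if d ∈ A - A then -d ∈ A - A.
Enumerate nonzero differences d = a - a' with a > a' (then include -d):
Positive differences: {1, 2, 3, 4, 5, 6, 7, 8, 9, 10, 11, 13, 15, 16}
Full difference set: {0} ∪ (positive diffs) ∪ (negative diffs).
|A - A| = 1 + 2·14 = 29 (matches direct enumeration: 29).

|A - A| = 29


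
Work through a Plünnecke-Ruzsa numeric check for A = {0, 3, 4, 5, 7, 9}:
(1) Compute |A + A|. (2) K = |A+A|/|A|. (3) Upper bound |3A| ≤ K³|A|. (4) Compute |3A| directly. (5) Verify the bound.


|A| = 6.
Step 1: Compute A + A by enumerating all 36 pairs.
A + A = {0, 3, 4, 5, 6, 7, 8, 9, 10, 11, 12, 13, 14, 16, 18}, so |A + A| = 15.
Step 2: Doubling constant K = |A + A|/|A| = 15/6 = 15/6 ≈ 2.5000.
Step 3: Plünnecke-Ruzsa gives |3A| ≤ K³·|A| = (2.5000)³ · 6 ≈ 93.7500.
Step 4: Compute 3A = A + A + A directly by enumerating all triples (a,b,c) ∈ A³; |3A| = 24.
Step 5: Check 24 ≤ 93.7500? Yes ✓.

K = 15/6, Plünnecke-Ruzsa bound K³|A| ≈ 93.7500, |3A| = 24, inequality holds.


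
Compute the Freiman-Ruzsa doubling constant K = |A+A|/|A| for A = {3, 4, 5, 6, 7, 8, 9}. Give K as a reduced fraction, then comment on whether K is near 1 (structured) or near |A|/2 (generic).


|A| = 7.
Compute A + A by enumerating all 49 pairs.
A + A = {6, 7, 8, 9, 10, 11, 12, 13, 14, 15, 16, 17, 18}, so |A + A| = 13.
K = |A + A| / |A| = 13/7 (already in lowest terms) ≈ 1.8571.
Reference: AP of size 7 gives K = 13/7 ≈ 1.8571; a fully generic set of size 7 gives K ≈ 4.0000.

|A| = 7, |A + A| = 13, K = 13/7.


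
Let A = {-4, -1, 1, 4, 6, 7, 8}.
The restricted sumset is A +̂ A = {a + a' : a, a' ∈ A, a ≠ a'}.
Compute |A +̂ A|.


Restricted sumset: A +̂ A = {a + a' : a ∈ A, a' ∈ A, a ≠ a'}.
Equivalently, take A + A and drop any sum 2a that is achievable ONLY as a + a for a ∈ A (i.e. sums representable only with equal summands).
Enumerate pairs (a, a') with a < a' (symmetric, so each unordered pair gives one sum; this covers all a ≠ a'):
  -4 + -1 = -5
  -4 + 1 = -3
  -4 + 4 = 0
  -4 + 6 = 2
  -4 + 7 = 3
  -4 + 8 = 4
  -1 + 1 = 0
  -1 + 4 = 3
  -1 + 6 = 5
  -1 + 7 = 6
  -1 + 8 = 7
  1 + 4 = 5
  1 + 6 = 7
  1 + 7 = 8
  1 + 8 = 9
  4 + 6 = 10
  4 + 7 = 11
  4 + 8 = 12
  6 + 7 = 13
  6 + 8 = 14
  7 + 8 = 15
Collected distinct sums: {-5, -3, 0, 2, 3, 4, 5, 6, 7, 8, 9, 10, 11, 12, 13, 14, 15}
|A +̂ A| = 17
(Reference bound: |A +̂ A| ≥ 2|A| - 3 for |A| ≥ 2, with |A| = 7 giving ≥ 11.)

|A +̂ A| = 17


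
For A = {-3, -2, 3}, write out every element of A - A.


A - A = {a - a' : a, a' ∈ A}.
Compute a - a' for each ordered pair (a, a'):
a = -3: -3--3=0, -3--2=-1, -3-3=-6
a = -2: -2--3=1, -2--2=0, -2-3=-5
a = 3: 3--3=6, 3--2=5, 3-3=0
Collecting distinct values (and noting 0 appears from a-a):
A - A = {-6, -5, -1, 0, 1, 5, 6}
|A - A| = 7

A - A = {-6, -5, -1, 0, 1, 5, 6}


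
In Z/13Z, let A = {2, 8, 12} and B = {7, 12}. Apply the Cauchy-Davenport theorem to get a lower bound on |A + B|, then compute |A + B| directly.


Cauchy-Davenport: |A + B| ≥ min(p, |A| + |B| - 1) for A, B nonempty in Z/pZ.
|A| = 3, |B| = 2, p = 13.
CD lower bound = min(13, 3 + 2 - 1) = min(13, 4) = 4.
Compute A + B mod 13 directly:
a = 2: 2+7=9, 2+12=1
a = 8: 8+7=2, 8+12=7
a = 12: 12+7=6, 12+12=11
A + B = {1, 2, 6, 7, 9, 11}, so |A + B| = 6.
Verify: 6 ≥ 4? Yes ✓.

CD lower bound = 4, actual |A + B| = 6.


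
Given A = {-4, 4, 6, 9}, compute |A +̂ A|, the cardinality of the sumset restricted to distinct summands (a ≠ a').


Restricted sumset: A +̂ A = {a + a' : a ∈ A, a' ∈ A, a ≠ a'}.
Equivalently, take A + A and drop any sum 2a that is achievable ONLY as a + a for a ∈ A (i.e. sums representable only with equal summands).
Enumerate pairs (a, a') with a < a' (symmetric, so each unordered pair gives one sum; this covers all a ≠ a'):
  -4 + 4 = 0
  -4 + 6 = 2
  -4 + 9 = 5
  4 + 6 = 10
  4 + 9 = 13
  6 + 9 = 15
Collected distinct sums: {0, 2, 5, 10, 13, 15}
|A +̂ A| = 6
(Reference bound: |A +̂ A| ≥ 2|A| - 3 for |A| ≥ 2, with |A| = 4 giving ≥ 5.)

|A +̂ A| = 6


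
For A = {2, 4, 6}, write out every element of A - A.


A - A = {a - a' : a, a' ∈ A}.
Compute a - a' for each ordered pair (a, a'):
a = 2: 2-2=0, 2-4=-2, 2-6=-4
a = 4: 4-2=2, 4-4=0, 4-6=-2
a = 6: 6-2=4, 6-4=2, 6-6=0
Collecting distinct values (and noting 0 appears from a-a):
A - A = {-4, -2, 0, 2, 4}
|A - A| = 5

A - A = {-4, -2, 0, 2, 4}


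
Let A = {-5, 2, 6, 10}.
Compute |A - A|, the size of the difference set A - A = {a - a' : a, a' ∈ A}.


A - A = {a - a' : a, a' ∈ A}; |A| = 4.
Bounds: 2|A|-1 ≤ |A - A| ≤ |A|² - |A| + 1, i.e. 7 ≤ |A - A| ≤ 13.
Note: 0 ∈ A - A always (from a - a). The set is symmetric: if d ∈ A - A then -d ∈ A - A.
Enumerate nonzero differences d = a - a' with a > a' (then include -d):
Positive differences: {4, 7, 8, 11, 15}
Full difference set: {0} ∪ (positive diffs) ∪ (negative diffs).
|A - A| = 1 + 2·5 = 11 (matches direct enumeration: 11).

|A - A| = 11


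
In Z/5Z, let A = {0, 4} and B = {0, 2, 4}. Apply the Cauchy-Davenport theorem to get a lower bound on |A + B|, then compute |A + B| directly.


Cauchy-Davenport: |A + B| ≥ min(p, |A| + |B| - 1) for A, B nonempty in Z/pZ.
|A| = 2, |B| = 3, p = 5.
CD lower bound = min(5, 2 + 3 - 1) = min(5, 4) = 4.
Compute A + B mod 5 directly:
a = 0: 0+0=0, 0+2=2, 0+4=4
a = 4: 4+0=4, 4+2=1, 4+4=3
A + B = {0, 1, 2, 3, 4}, so |A + B| = 5.
Verify: 5 ≥ 4? Yes ✓.

CD lower bound = 4, actual |A + B| = 5.


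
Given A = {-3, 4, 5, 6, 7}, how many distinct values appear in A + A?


A + A = {a + a' : a, a' ∈ A}; |A| = 5.
General bounds: 2|A| - 1 ≤ |A + A| ≤ |A|(|A|+1)/2, i.e. 9 ≤ |A + A| ≤ 15.
Lower bound 2|A|-1 is attained iff A is an arithmetic progression.
Enumerate sums a + a' for a ≤ a' (symmetric, so this suffices):
a = -3: -3+-3=-6, -3+4=1, -3+5=2, -3+6=3, -3+7=4
a = 4: 4+4=8, 4+5=9, 4+6=10, 4+7=11
a = 5: 5+5=10, 5+6=11, 5+7=12
a = 6: 6+6=12, 6+7=13
a = 7: 7+7=14
Distinct sums: {-6, 1, 2, 3, 4, 8, 9, 10, 11, 12, 13, 14}
|A + A| = 12

|A + A| = 12


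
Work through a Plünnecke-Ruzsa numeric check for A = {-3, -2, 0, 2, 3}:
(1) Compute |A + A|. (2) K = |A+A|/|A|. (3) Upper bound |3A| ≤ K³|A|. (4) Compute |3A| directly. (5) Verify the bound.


|A| = 5.
Step 1: Compute A + A by enumerating all 25 pairs.
A + A = {-6, -5, -4, -3, -2, -1, 0, 1, 2, 3, 4, 5, 6}, so |A + A| = 13.
Step 2: Doubling constant K = |A + A|/|A| = 13/5 = 13/5 ≈ 2.6000.
Step 3: Plünnecke-Ruzsa gives |3A| ≤ K³·|A| = (2.6000)³ · 5 ≈ 87.8800.
Step 4: Compute 3A = A + A + A directly by enumerating all triples (a,b,c) ∈ A³; |3A| = 19.
Step 5: Check 19 ≤ 87.8800? Yes ✓.

K = 13/5, Plünnecke-Ruzsa bound K³|A| ≈ 87.8800, |3A| = 19, inequality holds.


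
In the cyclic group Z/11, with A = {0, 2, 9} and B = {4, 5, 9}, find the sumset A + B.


Work in Z/11Z: reduce every sum a + b modulo 11.
Enumerate all 9 pairs:
a = 0: 0+4=4, 0+5=5, 0+9=9
a = 2: 2+4=6, 2+5=7, 2+9=0
a = 9: 9+4=2, 9+5=3, 9+9=7
Distinct residues collected: {0, 2, 3, 4, 5, 6, 7, 9}
|A + B| = 8 (out of 11 total residues).

A + B = {0, 2, 3, 4, 5, 6, 7, 9}


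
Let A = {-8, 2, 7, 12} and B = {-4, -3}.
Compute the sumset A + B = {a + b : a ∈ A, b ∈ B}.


A + B = {a + b : a ∈ A, b ∈ B}.
Enumerate all |A|·|B| = 4·2 = 8 pairs (a, b) and collect distinct sums.
a = -8: -8+-4=-12, -8+-3=-11
a = 2: 2+-4=-2, 2+-3=-1
a = 7: 7+-4=3, 7+-3=4
a = 12: 12+-4=8, 12+-3=9
Collecting distinct sums: A + B = {-12, -11, -2, -1, 3, 4, 8, 9}
|A + B| = 8

A + B = {-12, -11, -2, -1, 3, 4, 8, 9}


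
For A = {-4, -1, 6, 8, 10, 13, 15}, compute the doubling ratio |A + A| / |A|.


|A| = 7.
Compute A + A by enumerating all 49 pairs.
A + A = {-8, -5, -2, 2, 4, 5, 6, 7, 9, 11, 12, 14, 16, 18, 19, 20, 21, 23, 25, 26, 28, 30}, so |A + A| = 22.
K = |A + A| / |A| = 22/7 (already in lowest terms) ≈ 3.1429.
Reference: AP of size 7 gives K = 13/7 ≈ 1.8571; a fully generic set of size 7 gives K ≈ 4.0000.

|A| = 7, |A + A| = 22, K = 22/7.


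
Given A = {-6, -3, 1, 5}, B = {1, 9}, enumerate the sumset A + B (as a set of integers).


A + B = {a + b : a ∈ A, b ∈ B}.
Enumerate all |A|·|B| = 4·2 = 8 pairs (a, b) and collect distinct sums.
a = -6: -6+1=-5, -6+9=3
a = -3: -3+1=-2, -3+9=6
a = 1: 1+1=2, 1+9=10
a = 5: 5+1=6, 5+9=14
Collecting distinct sums: A + B = {-5, -2, 2, 3, 6, 10, 14}
|A + B| = 7

A + B = {-5, -2, 2, 3, 6, 10, 14}


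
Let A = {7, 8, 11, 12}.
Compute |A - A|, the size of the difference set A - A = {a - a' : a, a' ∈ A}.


A - A = {a - a' : a, a' ∈ A}; |A| = 4.
Bounds: 2|A|-1 ≤ |A - A| ≤ |A|² - |A| + 1, i.e. 7 ≤ |A - A| ≤ 13.
Note: 0 ∈ A - A always (from a - a). The set is symmetric: if d ∈ A - A then -d ∈ A - A.
Enumerate nonzero differences d = a - a' with a > a' (then include -d):
Positive differences: {1, 3, 4, 5}
Full difference set: {0} ∪ (positive diffs) ∪ (negative diffs).
|A - A| = 1 + 2·4 = 9 (matches direct enumeration: 9).

|A - A| = 9


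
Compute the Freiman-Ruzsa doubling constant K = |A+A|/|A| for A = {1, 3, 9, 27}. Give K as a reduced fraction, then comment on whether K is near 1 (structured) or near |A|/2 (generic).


|A| = 4.
Compute A + A by enumerating all 16 pairs.
A + A = {2, 4, 6, 10, 12, 18, 28, 30, 36, 54}, so |A + A| = 10.
K = |A + A| / |A| = 10/4 = 5/2 ≈ 2.5000.
Reference: AP of size 4 gives K = 7/4 ≈ 1.7500; a fully generic set of size 4 gives K ≈ 2.5000.

|A| = 4, |A + A| = 10, K = 10/4 = 5/2.


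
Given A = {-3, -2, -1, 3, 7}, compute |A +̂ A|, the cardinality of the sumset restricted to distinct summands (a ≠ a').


Restricted sumset: A +̂ A = {a + a' : a ∈ A, a' ∈ A, a ≠ a'}.
Equivalently, take A + A and drop any sum 2a that is achievable ONLY as a + a for a ∈ A (i.e. sums representable only with equal summands).
Enumerate pairs (a, a') with a < a' (symmetric, so each unordered pair gives one sum; this covers all a ≠ a'):
  -3 + -2 = -5
  -3 + -1 = -4
  -3 + 3 = 0
  -3 + 7 = 4
  -2 + -1 = -3
  -2 + 3 = 1
  -2 + 7 = 5
  -1 + 3 = 2
  -1 + 7 = 6
  3 + 7 = 10
Collected distinct sums: {-5, -4, -3, 0, 1, 2, 4, 5, 6, 10}
|A +̂ A| = 10
(Reference bound: |A +̂ A| ≥ 2|A| - 3 for |A| ≥ 2, with |A| = 5 giving ≥ 7.)

|A +̂ A| = 10


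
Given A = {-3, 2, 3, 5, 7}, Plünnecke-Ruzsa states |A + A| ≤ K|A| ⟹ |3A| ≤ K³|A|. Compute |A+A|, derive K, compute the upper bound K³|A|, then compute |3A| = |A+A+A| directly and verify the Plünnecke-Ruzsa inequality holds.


|A| = 5.
Step 1: Compute A + A by enumerating all 25 pairs.
A + A = {-6, -1, 0, 2, 4, 5, 6, 7, 8, 9, 10, 12, 14}, so |A + A| = 13.
Step 2: Doubling constant K = |A + A|/|A| = 13/5 = 13/5 ≈ 2.6000.
Step 3: Plünnecke-Ruzsa gives |3A| ≤ K³·|A| = (2.6000)³ · 5 ≈ 87.8800.
Step 4: Compute 3A = A + A + A directly by enumerating all triples (a,b,c) ∈ A³; |3A| = 23.
Step 5: Check 23 ≤ 87.8800? Yes ✓.

K = 13/5, Plünnecke-Ruzsa bound K³|A| ≈ 87.8800, |3A| = 23, inequality holds.


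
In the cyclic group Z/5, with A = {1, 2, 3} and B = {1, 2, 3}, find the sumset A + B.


Work in Z/5Z: reduce every sum a + b modulo 5.
Enumerate all 9 pairs:
a = 1: 1+1=2, 1+2=3, 1+3=4
a = 2: 2+1=3, 2+2=4, 2+3=0
a = 3: 3+1=4, 3+2=0, 3+3=1
Distinct residues collected: {0, 1, 2, 3, 4}
|A + B| = 5 (out of 5 total residues).

A + B = {0, 1, 2, 3, 4}


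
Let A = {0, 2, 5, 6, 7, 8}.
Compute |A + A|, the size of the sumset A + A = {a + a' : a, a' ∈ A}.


A + A = {a + a' : a, a' ∈ A}; |A| = 6.
General bounds: 2|A| - 1 ≤ |A + A| ≤ |A|(|A|+1)/2, i.e. 11 ≤ |A + A| ≤ 21.
Lower bound 2|A|-1 is attained iff A is an arithmetic progression.
Enumerate sums a + a' for a ≤ a' (symmetric, so this suffices):
a = 0: 0+0=0, 0+2=2, 0+5=5, 0+6=6, 0+7=7, 0+8=8
a = 2: 2+2=4, 2+5=7, 2+6=8, 2+7=9, 2+8=10
a = 5: 5+5=10, 5+6=11, 5+7=12, 5+8=13
a = 6: 6+6=12, 6+7=13, 6+8=14
a = 7: 7+7=14, 7+8=15
a = 8: 8+8=16
Distinct sums: {0, 2, 4, 5, 6, 7, 8, 9, 10, 11, 12, 13, 14, 15, 16}
|A + A| = 15

|A + A| = 15


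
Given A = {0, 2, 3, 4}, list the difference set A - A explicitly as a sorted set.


A - A = {a - a' : a, a' ∈ A}.
Compute a - a' for each ordered pair (a, a'):
a = 0: 0-0=0, 0-2=-2, 0-3=-3, 0-4=-4
a = 2: 2-0=2, 2-2=0, 2-3=-1, 2-4=-2
a = 3: 3-0=3, 3-2=1, 3-3=0, 3-4=-1
a = 4: 4-0=4, 4-2=2, 4-3=1, 4-4=0
Collecting distinct values (and noting 0 appears from a-a):
A - A = {-4, -3, -2, -1, 0, 1, 2, 3, 4}
|A - A| = 9

A - A = {-4, -3, -2, -1, 0, 1, 2, 3, 4}


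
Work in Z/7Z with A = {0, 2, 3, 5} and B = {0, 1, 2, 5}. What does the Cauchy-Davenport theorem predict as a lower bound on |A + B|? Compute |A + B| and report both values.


Cauchy-Davenport: |A + B| ≥ min(p, |A| + |B| - 1) for A, B nonempty in Z/pZ.
|A| = 4, |B| = 4, p = 7.
CD lower bound = min(7, 4 + 4 - 1) = min(7, 7) = 7.
Compute A + B mod 7 directly:
a = 0: 0+0=0, 0+1=1, 0+2=2, 0+5=5
a = 2: 2+0=2, 2+1=3, 2+2=4, 2+5=0
a = 3: 3+0=3, 3+1=4, 3+2=5, 3+5=1
a = 5: 5+0=5, 5+1=6, 5+2=0, 5+5=3
A + B = {0, 1, 2, 3, 4, 5, 6}, so |A + B| = 7.
Verify: 7 ≥ 7? Yes ✓.

CD lower bound = 7, actual |A + B| = 7.


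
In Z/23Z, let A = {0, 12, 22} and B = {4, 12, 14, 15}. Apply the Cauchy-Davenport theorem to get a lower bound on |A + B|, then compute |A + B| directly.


Cauchy-Davenport: |A + B| ≥ min(p, |A| + |B| - 1) for A, B nonempty in Z/pZ.
|A| = 3, |B| = 4, p = 23.
CD lower bound = min(23, 3 + 4 - 1) = min(23, 6) = 6.
Compute A + B mod 23 directly:
a = 0: 0+4=4, 0+12=12, 0+14=14, 0+15=15
a = 12: 12+4=16, 12+12=1, 12+14=3, 12+15=4
a = 22: 22+4=3, 22+12=11, 22+14=13, 22+15=14
A + B = {1, 3, 4, 11, 12, 13, 14, 15, 16}, so |A + B| = 9.
Verify: 9 ≥ 6? Yes ✓.

CD lower bound = 6, actual |A + B| = 9.


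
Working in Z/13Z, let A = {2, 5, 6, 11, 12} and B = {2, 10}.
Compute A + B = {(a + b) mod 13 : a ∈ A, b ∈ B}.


Work in Z/13Z: reduce every sum a + b modulo 13.
Enumerate all 10 pairs:
a = 2: 2+2=4, 2+10=12
a = 5: 5+2=7, 5+10=2
a = 6: 6+2=8, 6+10=3
a = 11: 11+2=0, 11+10=8
a = 12: 12+2=1, 12+10=9
Distinct residues collected: {0, 1, 2, 3, 4, 7, 8, 9, 12}
|A + B| = 9 (out of 13 total residues).

A + B = {0, 1, 2, 3, 4, 7, 8, 9, 12}


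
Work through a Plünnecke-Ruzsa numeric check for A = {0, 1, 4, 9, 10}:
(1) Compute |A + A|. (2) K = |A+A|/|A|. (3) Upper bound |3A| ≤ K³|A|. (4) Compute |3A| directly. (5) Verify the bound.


|A| = 5.
Step 1: Compute A + A by enumerating all 25 pairs.
A + A = {0, 1, 2, 4, 5, 8, 9, 10, 11, 13, 14, 18, 19, 20}, so |A + A| = 14.
Step 2: Doubling constant K = |A + A|/|A| = 14/5 = 14/5 ≈ 2.8000.
Step 3: Plünnecke-Ruzsa gives |3A| ≤ K³·|A| = (2.8000)³ · 5 ≈ 109.7600.
Step 4: Compute 3A = A + A + A directly by enumerating all triples (a,b,c) ∈ A³; |3A| = 27.
Step 5: Check 27 ≤ 109.7600? Yes ✓.

K = 14/5, Plünnecke-Ruzsa bound K³|A| ≈ 109.7600, |3A| = 27, inequality holds.


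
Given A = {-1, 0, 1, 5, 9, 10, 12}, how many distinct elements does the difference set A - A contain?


A - A = {a - a' : a, a' ∈ A}; |A| = 7.
Bounds: 2|A|-1 ≤ |A - A| ≤ |A|² - |A| + 1, i.e. 13 ≤ |A - A| ≤ 43.
Note: 0 ∈ A - A always (from a - a). The set is symmetric: if d ∈ A - A then -d ∈ A - A.
Enumerate nonzero differences d = a - a' with a > a' (then include -d):
Positive differences: {1, 2, 3, 4, 5, 6, 7, 8, 9, 10, 11, 12, 13}
Full difference set: {0} ∪ (positive diffs) ∪ (negative diffs).
|A - A| = 1 + 2·13 = 27 (matches direct enumeration: 27).

|A - A| = 27


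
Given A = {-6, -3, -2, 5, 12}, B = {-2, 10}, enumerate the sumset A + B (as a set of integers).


A + B = {a + b : a ∈ A, b ∈ B}.
Enumerate all |A|·|B| = 5·2 = 10 pairs (a, b) and collect distinct sums.
a = -6: -6+-2=-8, -6+10=4
a = -3: -3+-2=-5, -3+10=7
a = -2: -2+-2=-4, -2+10=8
a = 5: 5+-2=3, 5+10=15
a = 12: 12+-2=10, 12+10=22
Collecting distinct sums: A + B = {-8, -5, -4, 3, 4, 7, 8, 10, 15, 22}
|A + B| = 10

A + B = {-8, -5, -4, 3, 4, 7, 8, 10, 15, 22}


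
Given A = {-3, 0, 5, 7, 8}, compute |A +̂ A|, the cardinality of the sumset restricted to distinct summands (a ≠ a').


Restricted sumset: A +̂ A = {a + a' : a ∈ A, a' ∈ A, a ≠ a'}.
Equivalently, take A + A and drop any sum 2a that is achievable ONLY as a + a for a ∈ A (i.e. sums representable only with equal summands).
Enumerate pairs (a, a') with a < a' (symmetric, so each unordered pair gives one sum; this covers all a ≠ a'):
  -3 + 0 = -3
  -3 + 5 = 2
  -3 + 7 = 4
  -3 + 8 = 5
  0 + 5 = 5
  0 + 7 = 7
  0 + 8 = 8
  5 + 7 = 12
  5 + 8 = 13
  7 + 8 = 15
Collected distinct sums: {-3, 2, 4, 5, 7, 8, 12, 13, 15}
|A +̂ A| = 9
(Reference bound: |A +̂ A| ≥ 2|A| - 3 for |A| ≥ 2, with |A| = 5 giving ≥ 7.)

|A +̂ A| = 9


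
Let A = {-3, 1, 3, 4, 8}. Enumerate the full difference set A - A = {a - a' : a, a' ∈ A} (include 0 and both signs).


A - A = {a - a' : a, a' ∈ A}.
Compute a - a' for each ordered pair (a, a'):
a = -3: -3--3=0, -3-1=-4, -3-3=-6, -3-4=-7, -3-8=-11
a = 1: 1--3=4, 1-1=0, 1-3=-2, 1-4=-3, 1-8=-7
a = 3: 3--3=6, 3-1=2, 3-3=0, 3-4=-1, 3-8=-5
a = 4: 4--3=7, 4-1=3, 4-3=1, 4-4=0, 4-8=-4
a = 8: 8--3=11, 8-1=7, 8-3=5, 8-4=4, 8-8=0
Collecting distinct values (and noting 0 appears from a-a):
A - A = {-11, -7, -6, -5, -4, -3, -2, -1, 0, 1, 2, 3, 4, 5, 6, 7, 11}
|A - A| = 17

A - A = {-11, -7, -6, -5, -4, -3, -2, -1, 0, 1, 2, 3, 4, 5, 6, 7, 11}


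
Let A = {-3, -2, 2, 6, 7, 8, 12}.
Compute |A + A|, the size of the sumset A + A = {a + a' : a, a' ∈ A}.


A + A = {a + a' : a, a' ∈ A}; |A| = 7.
General bounds: 2|A| - 1 ≤ |A + A| ≤ |A|(|A|+1)/2, i.e. 13 ≤ |A + A| ≤ 28.
Lower bound 2|A|-1 is attained iff A is an arithmetic progression.
Enumerate sums a + a' for a ≤ a' (symmetric, so this suffices):
a = -3: -3+-3=-6, -3+-2=-5, -3+2=-1, -3+6=3, -3+7=4, -3+8=5, -3+12=9
a = -2: -2+-2=-4, -2+2=0, -2+6=4, -2+7=5, -2+8=6, -2+12=10
a = 2: 2+2=4, 2+6=8, 2+7=9, 2+8=10, 2+12=14
a = 6: 6+6=12, 6+7=13, 6+8=14, 6+12=18
a = 7: 7+7=14, 7+8=15, 7+12=19
a = 8: 8+8=16, 8+12=20
a = 12: 12+12=24
Distinct sums: {-6, -5, -4, -1, 0, 3, 4, 5, 6, 8, 9, 10, 12, 13, 14, 15, 16, 18, 19, 20, 24}
|A + A| = 21

|A + A| = 21


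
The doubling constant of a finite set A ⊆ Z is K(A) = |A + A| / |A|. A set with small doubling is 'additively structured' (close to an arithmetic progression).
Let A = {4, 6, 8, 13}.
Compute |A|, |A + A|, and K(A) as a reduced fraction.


|A| = 4.
Compute A + A by enumerating all 16 pairs.
A + A = {8, 10, 12, 14, 16, 17, 19, 21, 26}, so |A + A| = 9.
K = |A + A| / |A| = 9/4 (already in lowest terms) ≈ 2.2500.
Reference: AP of size 4 gives K = 7/4 ≈ 1.7500; a fully generic set of size 4 gives K ≈ 2.5000.

|A| = 4, |A + A| = 9, K = 9/4.


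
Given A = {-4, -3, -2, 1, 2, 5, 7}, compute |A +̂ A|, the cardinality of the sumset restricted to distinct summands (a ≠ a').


Restricted sumset: A +̂ A = {a + a' : a ∈ A, a' ∈ A, a ≠ a'}.
Equivalently, take A + A and drop any sum 2a that is achievable ONLY as a + a for a ∈ A (i.e. sums representable only with equal summands).
Enumerate pairs (a, a') with a < a' (symmetric, so each unordered pair gives one sum; this covers all a ≠ a'):
  -4 + -3 = -7
  -4 + -2 = -6
  -4 + 1 = -3
  -4 + 2 = -2
  -4 + 5 = 1
  -4 + 7 = 3
  -3 + -2 = -5
  -3 + 1 = -2
  -3 + 2 = -1
  -3 + 5 = 2
  -3 + 7 = 4
  -2 + 1 = -1
  -2 + 2 = 0
  -2 + 5 = 3
  -2 + 7 = 5
  1 + 2 = 3
  1 + 5 = 6
  1 + 7 = 8
  2 + 5 = 7
  2 + 7 = 9
  5 + 7 = 12
Collected distinct sums: {-7, -6, -5, -3, -2, -1, 0, 1, 2, 3, 4, 5, 6, 7, 8, 9, 12}
|A +̂ A| = 17
(Reference bound: |A +̂ A| ≥ 2|A| - 3 for |A| ≥ 2, with |A| = 7 giving ≥ 11.)

|A +̂ A| = 17


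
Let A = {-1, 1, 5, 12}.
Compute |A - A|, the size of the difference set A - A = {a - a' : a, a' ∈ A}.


A - A = {a - a' : a, a' ∈ A}; |A| = 4.
Bounds: 2|A|-1 ≤ |A - A| ≤ |A|² - |A| + 1, i.e. 7 ≤ |A - A| ≤ 13.
Note: 0 ∈ A - A always (from a - a). The set is symmetric: if d ∈ A - A then -d ∈ A - A.
Enumerate nonzero differences d = a - a' with a > a' (then include -d):
Positive differences: {2, 4, 6, 7, 11, 13}
Full difference set: {0} ∪ (positive diffs) ∪ (negative diffs).
|A - A| = 1 + 2·6 = 13 (matches direct enumeration: 13).

|A - A| = 13


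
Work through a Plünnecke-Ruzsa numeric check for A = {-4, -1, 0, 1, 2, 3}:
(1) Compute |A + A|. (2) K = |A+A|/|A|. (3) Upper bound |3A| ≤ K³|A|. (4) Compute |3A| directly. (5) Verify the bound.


|A| = 6.
Step 1: Compute A + A by enumerating all 36 pairs.
A + A = {-8, -5, -4, -3, -2, -1, 0, 1, 2, 3, 4, 5, 6}, so |A + A| = 13.
Step 2: Doubling constant K = |A + A|/|A| = 13/6 = 13/6 ≈ 2.1667.
Step 3: Plünnecke-Ruzsa gives |3A| ≤ K³·|A| = (2.1667)³ · 6 ≈ 61.0278.
Step 4: Compute 3A = A + A + A directly by enumerating all triples (a,b,c) ∈ A³; |3A| = 20.
Step 5: Check 20 ≤ 61.0278? Yes ✓.

K = 13/6, Plünnecke-Ruzsa bound K³|A| ≈ 61.0278, |3A| = 20, inequality holds.


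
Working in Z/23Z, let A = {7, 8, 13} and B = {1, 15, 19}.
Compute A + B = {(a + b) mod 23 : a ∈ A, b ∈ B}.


Work in Z/23Z: reduce every sum a + b modulo 23.
Enumerate all 9 pairs:
a = 7: 7+1=8, 7+15=22, 7+19=3
a = 8: 8+1=9, 8+15=0, 8+19=4
a = 13: 13+1=14, 13+15=5, 13+19=9
Distinct residues collected: {0, 3, 4, 5, 8, 9, 14, 22}
|A + B| = 8 (out of 23 total residues).

A + B = {0, 3, 4, 5, 8, 9, 14, 22}


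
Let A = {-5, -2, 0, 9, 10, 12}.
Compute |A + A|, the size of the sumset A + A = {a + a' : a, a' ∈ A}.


A + A = {a + a' : a, a' ∈ A}; |A| = 6.
General bounds: 2|A| - 1 ≤ |A + A| ≤ |A|(|A|+1)/2, i.e. 11 ≤ |A + A| ≤ 21.
Lower bound 2|A|-1 is attained iff A is an arithmetic progression.
Enumerate sums a + a' for a ≤ a' (symmetric, so this suffices):
a = -5: -5+-5=-10, -5+-2=-7, -5+0=-5, -5+9=4, -5+10=5, -5+12=7
a = -2: -2+-2=-4, -2+0=-2, -2+9=7, -2+10=8, -2+12=10
a = 0: 0+0=0, 0+9=9, 0+10=10, 0+12=12
a = 9: 9+9=18, 9+10=19, 9+12=21
a = 10: 10+10=20, 10+12=22
a = 12: 12+12=24
Distinct sums: {-10, -7, -5, -4, -2, 0, 4, 5, 7, 8, 9, 10, 12, 18, 19, 20, 21, 22, 24}
|A + A| = 19

|A + A| = 19


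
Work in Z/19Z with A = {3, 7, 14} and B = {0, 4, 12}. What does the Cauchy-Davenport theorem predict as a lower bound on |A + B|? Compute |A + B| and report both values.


Cauchy-Davenport: |A + B| ≥ min(p, |A| + |B| - 1) for A, B nonempty in Z/pZ.
|A| = 3, |B| = 3, p = 19.
CD lower bound = min(19, 3 + 3 - 1) = min(19, 5) = 5.
Compute A + B mod 19 directly:
a = 3: 3+0=3, 3+4=7, 3+12=15
a = 7: 7+0=7, 7+4=11, 7+12=0
a = 14: 14+0=14, 14+4=18, 14+12=7
A + B = {0, 3, 7, 11, 14, 15, 18}, so |A + B| = 7.
Verify: 7 ≥ 5? Yes ✓.

CD lower bound = 5, actual |A + B| = 7.
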